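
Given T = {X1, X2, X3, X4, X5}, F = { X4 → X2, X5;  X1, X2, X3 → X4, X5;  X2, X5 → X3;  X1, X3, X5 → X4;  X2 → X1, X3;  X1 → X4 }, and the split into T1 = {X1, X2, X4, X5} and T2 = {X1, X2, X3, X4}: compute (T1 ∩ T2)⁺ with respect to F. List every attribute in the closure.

X1, X2, X3, X4, X5

T1 ∩ T2 = {X1, X2, X4}.
X4 → X2, X5 applies, adding X5
X2, X5 → X3 applies, adding X3
Closure: {X1, X2, X3, X4, X5}.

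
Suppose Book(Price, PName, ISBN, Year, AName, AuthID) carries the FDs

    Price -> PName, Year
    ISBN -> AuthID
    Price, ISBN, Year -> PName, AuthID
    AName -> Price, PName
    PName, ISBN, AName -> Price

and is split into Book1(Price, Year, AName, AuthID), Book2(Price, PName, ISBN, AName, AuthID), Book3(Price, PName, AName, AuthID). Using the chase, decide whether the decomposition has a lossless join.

Chase test. Columns are Price, PName, ISBN, Year, AName, AuthID; row i has aⱼ where attribute j ∈ Booki, else bᵢⱼ.
Initial tableau (one row per fragment):
  row 1: a1 b12 b13 a4 a5 a6
  row 2: a1 a2 a3 b24 a5 a6
  row 3: a1 a2 b33 b34 a5 a6
Rows 1 and 2 agree on Price; apply Price→PName, Year and equate their PName, Year entries.
Rows 1 and 3 agree on Price; apply Price→PName, Year and equate their PName, Year entries.
Row 2 is now all distinguished symbols — the join is lossless.

Yes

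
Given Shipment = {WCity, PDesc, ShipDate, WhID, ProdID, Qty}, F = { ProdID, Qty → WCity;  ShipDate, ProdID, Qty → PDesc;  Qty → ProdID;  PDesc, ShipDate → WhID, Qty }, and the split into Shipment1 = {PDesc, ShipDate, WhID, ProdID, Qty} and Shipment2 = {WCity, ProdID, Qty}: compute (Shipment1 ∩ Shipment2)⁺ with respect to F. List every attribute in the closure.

WCity, ProdID, Qty

Shipment1 ∩ Shipment2 = {ProdID, Qty}.
ProdID, Qty → WCity applies, adding WCity
Closure: {WCity, ProdID, Qty}.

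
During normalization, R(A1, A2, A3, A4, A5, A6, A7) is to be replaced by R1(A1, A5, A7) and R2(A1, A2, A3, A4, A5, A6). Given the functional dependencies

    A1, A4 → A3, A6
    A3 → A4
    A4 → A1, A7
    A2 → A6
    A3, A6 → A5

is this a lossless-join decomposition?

Common attributes: R1 ∩ R2 = {A1, A5}.
No dependency enlarges {A1, A5}, so (A1, A5)⁺ = {A1, A5}.
The closure contains neither all of R1 = {A1, A5, A7} nor all of R2 = {A1, A2, A3, A4, A5, A6}, so the common attributes are not a superkey of either fragment. The join is lossy.

No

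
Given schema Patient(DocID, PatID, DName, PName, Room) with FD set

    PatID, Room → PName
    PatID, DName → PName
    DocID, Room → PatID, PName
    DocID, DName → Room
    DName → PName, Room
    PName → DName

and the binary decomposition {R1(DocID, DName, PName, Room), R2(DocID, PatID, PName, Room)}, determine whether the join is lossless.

Common attributes: R1 ∩ R2 = {DocID, PName, Room}.
Closure of {DocID, PName, Room}: DocID, Room → PatID, PName applies, adding PatID; PName → DName applies, adding DName. So (DocID, PName, Room)⁺ = {DocID, PatID, DName, PName, Room}.
This closure contains every attribute of R1, so R1 ∩ R2 → R1. The join is lossless.

Yes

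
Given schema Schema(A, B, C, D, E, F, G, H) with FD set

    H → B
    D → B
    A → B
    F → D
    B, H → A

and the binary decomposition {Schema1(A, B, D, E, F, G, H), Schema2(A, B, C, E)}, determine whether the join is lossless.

No

Common attributes: Schema1 ∩ Schema2 = {A, B, E}.
No dependency enlarges {A, B, E}, so (A, B, E)⁺ = {A, B, E}.
The closure contains neither all of Schema1 = {A, B, D, E, F, G, H} nor all of Schema2 = {A, B, C, E}, so the common attributes are not a superkey of either fragment. The join is lossy.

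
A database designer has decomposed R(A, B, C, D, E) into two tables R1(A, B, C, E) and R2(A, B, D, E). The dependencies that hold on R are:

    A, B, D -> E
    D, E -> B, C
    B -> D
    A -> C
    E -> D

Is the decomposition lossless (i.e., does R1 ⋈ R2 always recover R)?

Yes

Common attributes: R1 ∩ R2 = {A, B, E}.
Closure of {A, B, E}: B → D applies, adding D; A → C applies, adding C. So (A, B, E)⁺ = {A, B, C, D, E}.
This closure contains every attribute of R1, so R1 ∩ R2 → R1. The join is lossless.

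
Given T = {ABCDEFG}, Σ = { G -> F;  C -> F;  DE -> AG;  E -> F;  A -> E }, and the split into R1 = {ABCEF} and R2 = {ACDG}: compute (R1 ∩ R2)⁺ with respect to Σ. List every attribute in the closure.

ACEF

R1 ∩ R2 = {AC}.
C → F applies, adding F
A → E applies, adding E
Closure: {ACEF}.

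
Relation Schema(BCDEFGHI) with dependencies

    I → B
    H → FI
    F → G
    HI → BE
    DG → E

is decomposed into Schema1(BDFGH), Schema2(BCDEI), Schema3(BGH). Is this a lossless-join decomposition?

Chase test. Columns are BCDEFGHI; row i has aⱼ where attribute j ∈ Schemai, else bᵢⱼ.
Initial tableau (one row per fragment):
  row 1: a1 b12 a3 b14 a5 a6 a7 b18
  row 2: a1 a2 a3 a4 b25 b26 b27 a8
  row 3: a1 b32 b33 b34 b35 a6 a7 b38
Rows 1 and 3 agree on H; apply H→FI and equate their FI entries.
Rows 1 and 3 agree on HI; apply HI→BE and equate their BE entries.
No row becomes fully distinguished — the join is lossy.

No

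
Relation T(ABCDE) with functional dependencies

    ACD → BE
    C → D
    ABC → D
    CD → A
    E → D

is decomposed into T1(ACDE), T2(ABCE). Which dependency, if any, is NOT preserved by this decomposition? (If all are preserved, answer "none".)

ACD → BE: restricted closure across fragments reaches BE.
C → D lies within T1.
ABC → D: restricted closure across fragments reaches D.
CD → A lies within T1.
E → D lies within T1.
Every dependency is enforceable on the fragments, so the decomposition is dependency-preserving.

none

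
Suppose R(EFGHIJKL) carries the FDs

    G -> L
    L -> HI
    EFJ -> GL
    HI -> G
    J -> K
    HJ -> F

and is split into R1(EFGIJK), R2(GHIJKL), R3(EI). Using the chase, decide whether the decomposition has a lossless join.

Chase test. Columns are EFGHIJKL; row i has aⱼ where attribute j ∈ Ri, else bᵢⱼ.
Initial tableau (one row per fragment):
  row 1: a1 a2 a3 b14 a5 a6 a7 b18
  row 2: b21 b22 a3 a4 a5 a6 a7 a8
  row 3: a1 b32 b33 b34 a5 b36 b37 b38
Rows 1 and 2 agree on G; apply G→L and equate their L entries.
Rows 1 and 2 agree on L; apply L→HI and equate their HI entries.
Rows 1 and 2 agree on HJ; apply HJ→F and equate their F entries.
Row 1 is now all distinguished symbols — the join is lossless.

Yes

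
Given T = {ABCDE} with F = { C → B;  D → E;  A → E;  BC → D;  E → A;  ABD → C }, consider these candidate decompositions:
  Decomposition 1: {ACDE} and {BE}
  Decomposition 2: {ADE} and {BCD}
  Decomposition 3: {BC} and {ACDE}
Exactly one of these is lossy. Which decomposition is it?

Decomposition 1

Decomposition 1: common = {E}, closure = {AE} → lossy.
Decomposition 2: common = {D}, closure = {ADE} → lossless.
Decomposition 3: common = {C}, closure = {ABCDE} → lossless.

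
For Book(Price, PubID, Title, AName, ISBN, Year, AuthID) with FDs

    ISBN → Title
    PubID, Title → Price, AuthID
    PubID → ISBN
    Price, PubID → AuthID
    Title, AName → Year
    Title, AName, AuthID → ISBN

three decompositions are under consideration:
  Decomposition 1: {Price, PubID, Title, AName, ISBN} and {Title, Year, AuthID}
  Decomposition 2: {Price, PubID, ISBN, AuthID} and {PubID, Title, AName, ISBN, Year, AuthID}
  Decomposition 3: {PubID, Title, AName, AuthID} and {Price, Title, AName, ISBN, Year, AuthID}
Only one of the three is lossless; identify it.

Decomposition 2

Decomposition 1: common = {Title}, closure = {Title} → lossy.
Decomposition 2: common = {PubID, ISBN, AuthID}, closure = {Price, PubID, Title, ISBN, AuthID} → lossless.
Decomposition 3: common = {Title, AName, AuthID}, closure = {Title, AName, ISBN, Year, AuthID} → lossy.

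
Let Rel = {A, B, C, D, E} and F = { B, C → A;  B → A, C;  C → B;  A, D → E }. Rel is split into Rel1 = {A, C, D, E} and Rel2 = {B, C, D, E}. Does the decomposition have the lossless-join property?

Yes

Common attributes: Rel1 ∩ Rel2 = {C, D, E}.
Closure of {C, D, E}: C → B applies, adding B; B, C → A applies, adding A. So (C, D, E)⁺ = {A, B, C, D, E}.
This closure contains every attribute of Rel1, so Rel1 ∩ Rel2 → Rel1. The join is lossless.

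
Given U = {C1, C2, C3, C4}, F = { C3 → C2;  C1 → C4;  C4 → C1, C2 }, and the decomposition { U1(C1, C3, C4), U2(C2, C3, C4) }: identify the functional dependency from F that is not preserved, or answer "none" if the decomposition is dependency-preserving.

none

C3 → C2 lies within U2.
C1 → C4 lies within U1.
C4 → C1, C2: restricted closure across fragments reaches C1, C2.
Every dependency is enforceable on the fragments, so the decomposition is dependency-preserving.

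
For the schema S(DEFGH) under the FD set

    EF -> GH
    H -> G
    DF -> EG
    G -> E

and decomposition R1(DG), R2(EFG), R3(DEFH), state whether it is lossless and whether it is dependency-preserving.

lossless but not dependency-preserving

Lossless test (chase): Rows 2 and 3 agree on EF; apply EF→GH and equate their GH entries. Rows 1 and 2 agree on G; apply G→E and equate their E entries. Row 3 is now all distinguished symbols — the join is lossless.
Dependency preservation: the restricted closure of {H} across the fragments never reaches {G}, so H → G cannot be enforced without a join — not preserved.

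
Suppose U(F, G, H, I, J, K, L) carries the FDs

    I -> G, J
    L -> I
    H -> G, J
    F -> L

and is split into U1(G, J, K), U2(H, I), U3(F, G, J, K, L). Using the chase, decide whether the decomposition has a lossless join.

Chase test. Columns are F, G, H, I, J, K, L; row i has aⱼ where attribute j ∈ Ui, else bᵢⱼ.
Initial tableau (one row per fragment):
  row 1: b11 a2 b13 b14 a5 a6 b17
  row 2: b21 b22 a3 a4 b25 b26 b27
  row 3: a1 a2 b33 b34 a5 a6 a7
No row becomes fully distinguished — the join is lossy.

No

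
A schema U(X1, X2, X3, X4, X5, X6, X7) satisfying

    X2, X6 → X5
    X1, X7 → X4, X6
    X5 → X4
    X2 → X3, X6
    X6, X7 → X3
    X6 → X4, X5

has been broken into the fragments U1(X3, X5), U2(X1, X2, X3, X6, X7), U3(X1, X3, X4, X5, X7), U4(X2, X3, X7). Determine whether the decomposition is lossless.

Chase test. Columns are X1, X2, X3, X4, X5, X6, X7; row i has aⱼ where attribute j ∈ Ui, else bᵢⱼ.
Initial tableau (one row per fragment):
  row 1: b11 b12 a3 b14 a5 b16 b17
  row 2: a1 a2 a3 b24 b25 a6 a7
  row 3: a1 b32 a3 a4 a5 b36 a7
  row 4: b41 a2 a3 b44 b45 b46 a7
Rows 2 and 3 agree on X1, X7; apply X1, X7→X4, X6 and equate their X4, X6 entries.
Rows 1 and 3 agree on X5; apply X5→X4 and equate their X4 entries.
Rows 2 and 4 agree on X2; apply X2→X3, X6 and equate their X3, X6 entries.
Rows 2 and 3 agree on X6; apply X6→X4, X5 and equate their X4, X5 entries.
Rows 2 and 4 agree on X6; apply X6→X4, X5 and equate their X4, X5 entries.
Row 2 is now all distinguished symbols — the join is lossless.

Yes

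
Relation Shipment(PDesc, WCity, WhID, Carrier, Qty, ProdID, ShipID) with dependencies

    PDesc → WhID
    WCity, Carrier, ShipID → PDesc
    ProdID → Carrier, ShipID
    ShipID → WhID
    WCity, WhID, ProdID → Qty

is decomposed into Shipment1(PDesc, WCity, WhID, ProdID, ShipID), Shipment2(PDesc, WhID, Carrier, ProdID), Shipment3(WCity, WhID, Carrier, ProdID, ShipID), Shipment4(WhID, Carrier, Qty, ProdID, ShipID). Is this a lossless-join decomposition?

No

Chase test. Columns are PDesc, WCity, WhID, Carrier, Qty, ProdID, ShipID; row i has aⱼ where attribute j ∈ Shipmenti, else bᵢⱼ.
Initial tableau (one row per fragment):
  row 1: a1 a2 a3 b14 b15 a6 a7
  row 2: a1 b22 a3 a4 b25 a6 b27
  row 3: b31 a2 a3 a4 b35 a6 a7
  row 4: b41 b42 a3 a4 a5 a6 a7
Rows 1 and 2 agree on ProdID; apply ProdID→Carrier, ShipID and equate their Carrier, ShipID entries.
Rows 1 and 3 agree on WCity, WhID, ProdID; apply WCity, WhID, ProdID→Qty and equate their Qty entries.
Rows 1 and 3 agree on WCity, Carrier, ShipID; apply WCity, Carrier, ShipID→PDesc and equate their PDesc entries.
No row becomes fully distinguished — the join is lossy.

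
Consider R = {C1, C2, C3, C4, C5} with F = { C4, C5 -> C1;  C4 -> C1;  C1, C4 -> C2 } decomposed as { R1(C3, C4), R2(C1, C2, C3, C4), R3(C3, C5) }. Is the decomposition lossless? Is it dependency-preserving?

Lossless test (chase): Rows 1 and 2 agree on C4; apply C4→C1 and equate their C1 entries. Rows 1 and 2 agree on C1, C4; apply C1, C4→C2 and equate their C2 entries. No row becomes fully distinguished — the join is lossy.
Dependency preservation: C4, C5 → C1 is not contained in any single fragment, but the restricted closure of its left-hand side across the fragments still reaches the right-hand side; the remaining FDs each lie inside some fragment. All dependencies are preserved.

lossy but dependency-preserving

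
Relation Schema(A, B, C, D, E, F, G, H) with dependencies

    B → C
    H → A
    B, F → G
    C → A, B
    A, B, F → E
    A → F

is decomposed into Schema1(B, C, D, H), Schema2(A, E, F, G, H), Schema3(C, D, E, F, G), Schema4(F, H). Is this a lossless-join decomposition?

Chase test. Columns are A, B, C, D, E, F, G, H; row i has aⱼ where attribute j ∈ Schemai, else bᵢⱼ.
Initial tableau (one row per fragment):
  row 1: b11 a2 a3 a4 b15 b16 b17 a8
  row 2: a1 b22 b23 b24 a5 a6 a7 a8
  row 3: b31 b32 a3 a4 a5 a6 a7 b38
  row 4: b41 b42 b43 b44 b45 a6 b47 a8
Rows 1 and 2 agree on H; apply H→A and equate their A entries.
Rows 1 and 4 agree on H; apply H→A and equate their A entries.
Rows 1 and 3 agree on C; apply C→A, B and equate their A, B entries.
Rows 1 and 2 agree on A; apply A→F and equate their F entries.
Rows 1 and 3 agree on B, F; apply B, F→G and equate their G entries.
Rows 1 and 3 agree on A, B, F; apply A, B, F→E and equate their E entries.
Row 1 is now all distinguished symbols — the join is lossless.

Yes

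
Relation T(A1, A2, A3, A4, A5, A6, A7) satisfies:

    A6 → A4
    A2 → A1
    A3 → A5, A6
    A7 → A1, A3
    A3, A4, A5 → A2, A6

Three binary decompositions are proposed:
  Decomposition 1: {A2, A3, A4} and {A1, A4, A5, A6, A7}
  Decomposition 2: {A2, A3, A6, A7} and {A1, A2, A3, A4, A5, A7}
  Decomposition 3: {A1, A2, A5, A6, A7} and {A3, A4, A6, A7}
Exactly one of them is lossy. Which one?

Decomposition 1: common = {A4}, closure = {A4} → lossy.
Decomposition 2: common = {A2, A3, A7}, closure = {A1, A2, A3, A4, A5, A6, A7} → lossless.
Decomposition 3: common = {A6, A7}, closure = {A1, A2, A3, A4, A5, A6, A7} → lossless.

Decomposition 1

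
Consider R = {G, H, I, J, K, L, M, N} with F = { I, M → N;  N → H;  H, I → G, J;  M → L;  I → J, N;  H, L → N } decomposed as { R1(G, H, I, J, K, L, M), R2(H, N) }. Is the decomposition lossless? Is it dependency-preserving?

lossy and not dependency-preserving

Lossless test: (H)⁺ = {H}, which is a superkey of neither fragment — lossy.
Dependency preservation: the restricted closure of {I, M} across the fragments never reaches {N}, so I, M → N cannot be enforced without a join — not preserved.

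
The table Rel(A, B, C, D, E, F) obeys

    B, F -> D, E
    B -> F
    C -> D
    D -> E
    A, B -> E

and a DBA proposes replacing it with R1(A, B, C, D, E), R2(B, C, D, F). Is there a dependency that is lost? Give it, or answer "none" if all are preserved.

B, F → D, E: restricted closure across fragments reaches D, E.
B → F lies within R2.
C → D lies within R1.
D → E lies within R1.
A, B → E lies within R1.
Every dependency is enforceable on the fragments, so the decomposition is dependency-preserving.

none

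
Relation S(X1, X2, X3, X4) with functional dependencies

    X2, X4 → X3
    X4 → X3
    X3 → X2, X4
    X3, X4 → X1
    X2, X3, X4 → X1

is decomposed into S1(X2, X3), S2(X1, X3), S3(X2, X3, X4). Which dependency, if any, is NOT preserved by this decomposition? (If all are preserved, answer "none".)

none

X2, X4 → X3 lies within S3.
X4 → X3 lies within S3.
X3 → X2, X4 lies within S3.
X3, X4 → X1: restricted closure across fragments reaches X1.
X2, X3, X4 → X1: restricted closure across fragments reaches X1.
Every dependency is enforceable on the fragments, so the decomposition is dependency-preserving.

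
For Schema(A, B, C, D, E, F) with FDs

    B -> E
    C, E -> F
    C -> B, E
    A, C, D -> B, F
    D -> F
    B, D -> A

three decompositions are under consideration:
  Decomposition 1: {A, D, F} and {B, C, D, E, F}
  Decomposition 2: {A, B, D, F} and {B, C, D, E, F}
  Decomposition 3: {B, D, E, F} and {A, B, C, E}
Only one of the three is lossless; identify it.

Decomposition 1: common = {D, F}, closure = {D, F} → lossy.
Decomposition 2: common = {B, D, F}, closure = {A, B, D, E, F} → lossless.
Decomposition 3: common = {B, E}, closure = {B, E} → lossy.

Decomposition 2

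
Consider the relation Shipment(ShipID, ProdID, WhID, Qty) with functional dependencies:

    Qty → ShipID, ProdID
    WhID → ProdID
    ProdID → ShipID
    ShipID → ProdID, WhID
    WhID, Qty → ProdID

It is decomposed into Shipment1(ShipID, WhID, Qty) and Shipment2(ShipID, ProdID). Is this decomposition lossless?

Common attributes: Shipment1 ∩ Shipment2 = {ShipID}.
Closure of {ShipID}: ShipID → ProdID, WhID applies, adding ProdID, WhID. So (ShipID)⁺ = {ShipID, ProdID, WhID}.
This closure contains every attribute of Shipment2, so Shipment1 ∩ Shipment2 → Shipment2. The join is lossless.

Yes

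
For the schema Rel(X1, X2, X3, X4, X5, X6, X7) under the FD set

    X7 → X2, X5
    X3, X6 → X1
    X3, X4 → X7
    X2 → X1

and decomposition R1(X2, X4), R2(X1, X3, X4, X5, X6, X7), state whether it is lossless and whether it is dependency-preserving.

lossy and not dependency-preserving

Lossless test: (X4)⁺ = {X4}, which is a superkey of neither fragment — lossy.
Dependency preservation: the restricted closure of {X7} across the fragments never reaches {X2, X5}, so X7 → X2, X5 cannot be enforced without a join — not preserved.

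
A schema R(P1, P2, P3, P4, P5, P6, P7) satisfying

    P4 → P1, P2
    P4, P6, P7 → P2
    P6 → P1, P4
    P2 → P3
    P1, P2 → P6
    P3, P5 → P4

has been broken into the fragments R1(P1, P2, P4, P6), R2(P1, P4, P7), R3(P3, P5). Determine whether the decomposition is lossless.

Chase test. Columns are P1, P2, P3, P4, P5, P6, P7; row i has aⱼ where attribute j ∈ Ri, else bᵢⱼ.
Initial tableau (one row per fragment):
  row 1: a1 a2 b13 a4 b15 a6 b17
  row 2: a1 b22 b23 a4 b25 b26 a7
  row 3: b31 b32 a3 b34 a5 b36 b37
Rows 1 and 2 agree on P4; apply P4→P1, P2 and equate their P1, P2 entries.
Rows 1 and 2 agree on P2; apply P2→P3 and equate their P3 entries.
Rows 1 and 2 agree on P1, P2; apply P1, P2→P6 and equate their P6 entries.
No row becomes fully distinguished — the join is lossy.

No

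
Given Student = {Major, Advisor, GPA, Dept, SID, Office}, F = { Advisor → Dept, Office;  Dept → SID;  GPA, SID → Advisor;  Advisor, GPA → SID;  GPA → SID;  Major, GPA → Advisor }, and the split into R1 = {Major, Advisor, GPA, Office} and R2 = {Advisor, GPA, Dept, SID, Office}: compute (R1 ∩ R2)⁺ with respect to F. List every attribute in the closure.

R1 ∩ R2 = {Advisor, GPA, Office}.
Advisor → Dept, Office applies, adding Dept
Dept → SID applies, adding SID
Closure: {Advisor, GPA, Dept, SID, Office}.

Advisor, GPA, Dept, SID, Office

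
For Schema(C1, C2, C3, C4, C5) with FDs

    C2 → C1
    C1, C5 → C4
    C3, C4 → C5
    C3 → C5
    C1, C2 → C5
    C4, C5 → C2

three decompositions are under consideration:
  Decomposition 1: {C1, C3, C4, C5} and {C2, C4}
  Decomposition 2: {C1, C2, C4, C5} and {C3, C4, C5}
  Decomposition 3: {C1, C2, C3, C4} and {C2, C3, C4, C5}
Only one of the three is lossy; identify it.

Decomposition 1: common = {C4}, closure = {C4} → lossy.
Decomposition 2: common = {C4, C5}, closure = {C1, C2, C4, C5} → lossless.
Decomposition 3: common = {C2, C3, C4}, closure = {C1, C2, C3, C4, C5} → lossless.

Decomposition 1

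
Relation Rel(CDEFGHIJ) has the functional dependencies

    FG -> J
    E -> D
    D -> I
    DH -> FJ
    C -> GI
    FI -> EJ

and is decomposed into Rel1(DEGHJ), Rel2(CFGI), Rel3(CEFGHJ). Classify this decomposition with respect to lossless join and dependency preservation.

lossless but not dependency-preserving

Lossless test (chase): Rows 2 and 3 agree on FG; apply FG→J and equate their J entries. Rows 1 and 3 agree on E; apply E→D and equate their D entries. Rows 1 and 3 agree on D; apply D→I and equate their I entries. Rows 1 and 3 agree on DH; apply DH→FJ and equate their FJ entries. Rows 2 and 3 agree on C; apply C→GI and equate their GI entries. Rows 1 and 2 agree on FI; apply FI→EJ and equate their EJ entries. Rows 1 and 2 agree on E; apply E→D and equate their D entries. Row 3 is now all distinguished symbols — the join is lossless.
Dependency preservation: the restricted closure of {D} across the fragments never reaches {I}, so D → I cannot be enforced without a join — not preserved.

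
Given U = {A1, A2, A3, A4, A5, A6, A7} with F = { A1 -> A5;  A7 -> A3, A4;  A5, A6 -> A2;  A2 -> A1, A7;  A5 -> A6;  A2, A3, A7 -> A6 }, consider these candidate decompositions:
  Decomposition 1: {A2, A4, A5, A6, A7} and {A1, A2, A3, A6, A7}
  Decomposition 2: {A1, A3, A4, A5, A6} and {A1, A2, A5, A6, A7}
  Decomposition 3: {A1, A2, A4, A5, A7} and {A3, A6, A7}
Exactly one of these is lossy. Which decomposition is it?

Decomposition 1: common = {A2, A6, A7}, closure = {A1, A2, A3, A4, A5, A6, A7} → lossless.
Decomposition 2: common = {A1, A5, A6}, closure = {A1, A2, A3, A4, A5, A6, A7} → lossless.
Decomposition 3: common = {A7}, closure = {A3, A4, A7} → lossy.

Decomposition 3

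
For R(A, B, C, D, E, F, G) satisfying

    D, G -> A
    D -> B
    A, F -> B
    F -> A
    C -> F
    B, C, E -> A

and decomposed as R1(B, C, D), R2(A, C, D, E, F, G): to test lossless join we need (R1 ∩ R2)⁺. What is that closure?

A, B, C, D, F

R1 ∩ R2 = {C, D}.
D → B applies, adding B
C → F applies, adding F
F → A applies, adding A
Closure: {A, B, C, D, F}.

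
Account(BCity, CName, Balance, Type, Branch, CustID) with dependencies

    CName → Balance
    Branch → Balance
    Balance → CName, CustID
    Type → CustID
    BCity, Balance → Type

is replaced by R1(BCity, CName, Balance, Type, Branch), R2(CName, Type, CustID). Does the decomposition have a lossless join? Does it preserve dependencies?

lossless and dependency-preserving

Lossless test: (CName, Type)⁺ = {CName, Balance, Type, CustID}, which contains all of one fragment — lossless.
Dependency preservation: Balance → CName, CustID is not contained in any single fragment, but the restricted closure of its left-hand side across the fragments still reaches the right-hand side; the remaining FDs each lie inside some fragment. All dependencies are preserved.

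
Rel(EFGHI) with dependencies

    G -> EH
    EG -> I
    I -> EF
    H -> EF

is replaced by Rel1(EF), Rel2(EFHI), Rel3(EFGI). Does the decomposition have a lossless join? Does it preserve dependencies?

lossy and not dependency-preserving

Lossless test (chase): applying each FD to every pair of rows produces no changes in the tableau, so no row becomes fully distinguished — the join is lossy.
Dependency preservation: the restricted closure of {G} across the fragments never reaches {EH}, so G → EH cannot be enforced without a join — not preserved.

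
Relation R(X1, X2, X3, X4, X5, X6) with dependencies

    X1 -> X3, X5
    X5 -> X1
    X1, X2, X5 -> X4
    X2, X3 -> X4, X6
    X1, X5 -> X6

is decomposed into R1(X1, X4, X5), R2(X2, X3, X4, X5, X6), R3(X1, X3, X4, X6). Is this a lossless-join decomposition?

Chase test. Columns are X1, X2, X3, X4, X5, X6; row i has aⱼ where attribute j ∈ Ri, else bᵢⱼ.
Initial tableau (one row per fragment):
  row 1: a1 b12 b13 a4 a5 b16
  row 2: b21 a2 a3 a4 a5 a6
  row 3: a1 b32 a3 a4 b35 a6
Rows 1 and 3 agree on X1; apply X1→X3, X5 and equate their X3, X5 entries.
Rows 1 and 2 agree on X5; apply X5→X1 and equate their X1 entries.
Rows 1 and 2 agree on X1, X5; apply X1, X5→X6 and equate their X6 entries.
Row 2 is now all distinguished symbols — the join is lossless.

Yes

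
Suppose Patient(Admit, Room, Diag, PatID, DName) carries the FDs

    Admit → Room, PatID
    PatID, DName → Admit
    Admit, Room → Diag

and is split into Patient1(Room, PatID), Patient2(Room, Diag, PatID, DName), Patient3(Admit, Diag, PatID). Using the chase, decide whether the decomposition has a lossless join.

Chase test. Columns are Admit, Room, Diag, PatID, DName; row i has aⱼ where attribute j ∈ Patienti, else bᵢⱼ.
Initial tableau (one row per fragment):
  row 1: b11 a2 b13 a4 b15
  row 2: b21 a2 a3 a4 a5
  row 3: a1 b32 a3 a4 b35
No row becomes fully distinguished — the join is lossy.

No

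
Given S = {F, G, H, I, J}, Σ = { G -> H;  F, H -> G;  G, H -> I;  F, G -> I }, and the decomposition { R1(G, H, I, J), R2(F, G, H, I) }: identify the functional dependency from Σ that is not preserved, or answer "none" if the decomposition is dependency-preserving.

none

G → H lies within R1.
F, H → G lies within R2.
G, H → I lies within R1.
F, G → I lies within R2.
Every dependency is enforceable on the fragments, so the decomposition is dependency-preserving.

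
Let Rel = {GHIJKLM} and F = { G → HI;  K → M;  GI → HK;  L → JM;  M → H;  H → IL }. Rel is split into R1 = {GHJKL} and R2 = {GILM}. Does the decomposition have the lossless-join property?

Common attributes: R1 ∩ R2 = {GL}.
Closure of {GL}: G → HI applies, adding HI; GI → HK applies, adding K; L → JM applies, adding JM. So (GL)⁺ = {GHIJKLM}.
This closure contains every attribute of R1, so R1 ∩ R2 → R1. The join is lossless.

Yes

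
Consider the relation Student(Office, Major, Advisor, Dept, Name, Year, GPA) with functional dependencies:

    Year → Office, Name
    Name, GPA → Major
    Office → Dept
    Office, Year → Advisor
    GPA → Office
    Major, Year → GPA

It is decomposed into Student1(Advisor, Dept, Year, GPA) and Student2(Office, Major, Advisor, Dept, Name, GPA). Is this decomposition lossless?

No

Common attributes: Student1 ∩ Student2 = {Advisor, Dept, GPA}.
Closure of {Advisor, Dept, GPA}: GPA → Office applies, adding Office. So (Advisor, Dept, GPA)⁺ = {Office, Advisor, Dept, GPA}.
The closure contains neither all of Student1 = {Advisor, Dept, Year, GPA} nor all of Student2 = {Office, Major, Advisor, Dept, Name, GPA}, so the common attributes are not a superkey of either fragment. The join is lossy.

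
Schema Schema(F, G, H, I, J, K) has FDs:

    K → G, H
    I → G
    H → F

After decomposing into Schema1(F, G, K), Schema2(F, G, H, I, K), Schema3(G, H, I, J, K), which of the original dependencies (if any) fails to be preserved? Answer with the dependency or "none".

none

K → G, H lies within Schema2.
I → G lies within Schema2.
H → F lies within Schema2.
Every dependency is enforceable on the fragments, so the decomposition is dependency-preserving.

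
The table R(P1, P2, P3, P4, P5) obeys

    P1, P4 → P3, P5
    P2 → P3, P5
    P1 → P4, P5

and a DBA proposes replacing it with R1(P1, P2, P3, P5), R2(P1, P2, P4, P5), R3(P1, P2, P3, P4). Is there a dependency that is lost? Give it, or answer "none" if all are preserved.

none

P1, P4 → P3, P5: restricted closure across fragments reaches P3, P5.
P2 → P3, P5 lies within R1.
P1 → P4, P5 lies within R2.
Every dependency is enforceable on the fragments, so the decomposition is dependency-preserving.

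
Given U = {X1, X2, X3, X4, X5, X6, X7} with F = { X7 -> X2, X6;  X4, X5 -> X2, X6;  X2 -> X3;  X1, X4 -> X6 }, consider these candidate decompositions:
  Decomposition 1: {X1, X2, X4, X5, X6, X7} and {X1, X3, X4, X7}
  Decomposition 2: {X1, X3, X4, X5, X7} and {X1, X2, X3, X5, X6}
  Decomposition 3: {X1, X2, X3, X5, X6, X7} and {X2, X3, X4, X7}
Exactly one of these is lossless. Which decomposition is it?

Decomposition 1

Decomposition 1: common = {X1, X4, X7}, closure = {X1, X2, X3, X4, X6, X7} → lossless.
Decomposition 2: common = {X1, X3, X5}, closure = {X1, X3, X5} → lossy.
Decomposition 3: common = {X2, X3, X7}, closure = {X2, X3, X6, X7} → lossy.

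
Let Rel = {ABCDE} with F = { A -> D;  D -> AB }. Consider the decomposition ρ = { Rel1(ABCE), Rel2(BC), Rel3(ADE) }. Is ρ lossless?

Chase test. Columns are ABCDE; row i has aⱼ where attribute j ∈ Reli, else bᵢⱼ.
Initial tableau (one row per fragment):
  row 1: a1 a2 a3 b14 a5
  row 2: b21 a2 a3 b24 b25
  row 3: a1 b32 b33 a4 a5
Rows 1 and 3 agree on A; apply A→D and equate their D entries.
Rows 1 and 3 agree on D; apply D→AB and equate their AB entries.
Row 1 is now all distinguished symbols — the join is lossless.

Yes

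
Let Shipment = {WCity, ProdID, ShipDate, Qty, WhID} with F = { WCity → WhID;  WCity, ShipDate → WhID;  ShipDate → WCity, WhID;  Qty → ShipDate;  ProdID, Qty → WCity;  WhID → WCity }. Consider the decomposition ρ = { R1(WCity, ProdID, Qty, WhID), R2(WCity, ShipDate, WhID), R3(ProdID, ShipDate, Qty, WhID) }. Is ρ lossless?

Yes

Chase test. Columns are WCity, ProdID, ShipDate, Qty, WhID; row i has aⱼ where attribute j ∈ Ri, else bᵢⱼ.
Initial tableau (one row per fragment):
  row 1: a1 a2 b13 a4 a5
  row 2: a1 b22 a3 b24 a5
  row 3: b31 a2 a3 a4 a5
Rows 2 and 3 agree on ShipDate; apply ShipDate→WCity, WhID and equate their WCity, WhID entries.
Rows 1 and 3 agree on Qty; apply Qty→ShipDate and equate their ShipDate entries.
Row 1 is now all distinguished symbols — the join is lossless.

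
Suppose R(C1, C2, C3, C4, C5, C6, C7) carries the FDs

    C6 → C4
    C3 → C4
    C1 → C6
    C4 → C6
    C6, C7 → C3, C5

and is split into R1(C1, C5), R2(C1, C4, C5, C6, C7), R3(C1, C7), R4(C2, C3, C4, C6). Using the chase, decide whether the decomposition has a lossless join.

No

Chase test. Columns are C1, C2, C3, C4, C5, C6, C7; row i has aⱼ where attribute j ∈ Ri, else bᵢⱼ.
Initial tableau (one row per fragment):
  row 1: a1 b12 b13 b14 a5 b16 b17
  row 2: a1 b22 b23 a4 a5 a6 a7
  row 3: a1 b32 b33 b34 b35 b36 a7
  row 4: b41 a2 a3 a4 b45 a6 b47
Rows 1 and 2 agree on C1; apply C1→C6 and equate their C6 entries.
Rows 1 and 3 agree on C1; apply C1→C6 and equate their C6 entries.
Rows 2 and 3 agree on C6, C7; apply C6, C7→C3, C5 and equate their C3, C5 entries.
Rows 1 and 2 agree on C6; apply C6→C4 and equate their C4 entries.
Rows 1 and 3 agree on C6; apply C6→C4 and equate their C4 entries.
No row becomes fully distinguished — the join is lossy.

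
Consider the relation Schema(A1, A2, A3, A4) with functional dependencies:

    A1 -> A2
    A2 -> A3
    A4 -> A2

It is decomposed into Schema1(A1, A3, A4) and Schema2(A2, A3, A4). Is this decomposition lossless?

Yes

Common attributes: Schema1 ∩ Schema2 = {A3, A4}.
Closure of {A3, A4}: A4 → A2 applies, adding A2. So (A3, A4)⁺ = {A2, A3, A4}.
This closure contains every attribute of Schema2, so Schema1 ∩ Schema2 → Schema2. The join is lossless.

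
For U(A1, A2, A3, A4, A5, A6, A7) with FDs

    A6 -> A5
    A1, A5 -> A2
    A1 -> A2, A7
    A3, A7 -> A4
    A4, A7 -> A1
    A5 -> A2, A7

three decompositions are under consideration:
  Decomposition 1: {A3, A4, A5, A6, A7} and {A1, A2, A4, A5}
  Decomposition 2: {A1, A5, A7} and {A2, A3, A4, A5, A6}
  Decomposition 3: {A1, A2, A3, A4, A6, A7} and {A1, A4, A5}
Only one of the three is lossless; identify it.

Decomposition 1: common = {A4, A5}, closure = {A1, A2, A4, A5, A7} → lossless.
Decomposition 2: common = {A5}, closure = {A2, A5, A7} → lossy.
Decomposition 3: common = {A1, A4}, closure = {A1, A2, A4, A7} → lossy.

Decomposition 1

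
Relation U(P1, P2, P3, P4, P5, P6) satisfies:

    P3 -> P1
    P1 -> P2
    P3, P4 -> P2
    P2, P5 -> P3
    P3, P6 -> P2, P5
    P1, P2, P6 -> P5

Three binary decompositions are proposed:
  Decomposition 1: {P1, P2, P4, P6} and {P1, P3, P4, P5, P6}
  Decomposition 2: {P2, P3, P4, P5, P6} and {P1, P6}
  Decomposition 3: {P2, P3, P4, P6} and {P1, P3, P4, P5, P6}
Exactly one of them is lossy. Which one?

Decomposition 1: common = {P1, P4, P6}, closure = {P1, P2, P3, P4, P5, P6} → lossless.
Decomposition 2: common = {P6}, closure = {P6} → lossy.
Decomposition 3: common = {P3, P4, P6}, closure = {P1, P2, P3, P4, P5, P6} → lossless.

Decomposition 2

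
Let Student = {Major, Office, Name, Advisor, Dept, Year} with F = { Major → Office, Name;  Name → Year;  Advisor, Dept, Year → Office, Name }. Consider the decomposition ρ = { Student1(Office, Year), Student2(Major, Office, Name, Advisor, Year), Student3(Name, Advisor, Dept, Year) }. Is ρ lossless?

No

Chase test. Columns are Major, Office, Name, Advisor, Dept, Year; row i has aⱼ where attribute j ∈ Studenti, else bᵢⱼ.
Initial tableau (one row per fragment):
  row 1: b11 a2 b13 b14 b15 a6
  row 2: a1 a2 a3 a4 b25 a6
  row 3: b31 b32 a3 a4 a5 a6
No row becomes fully distinguished — the join is lossy.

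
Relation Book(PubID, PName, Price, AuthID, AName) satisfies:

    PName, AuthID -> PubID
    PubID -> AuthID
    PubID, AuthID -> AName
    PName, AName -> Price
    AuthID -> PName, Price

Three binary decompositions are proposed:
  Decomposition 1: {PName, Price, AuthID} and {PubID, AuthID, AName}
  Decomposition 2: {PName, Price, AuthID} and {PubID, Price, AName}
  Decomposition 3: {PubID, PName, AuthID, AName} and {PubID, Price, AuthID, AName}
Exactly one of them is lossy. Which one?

Decomposition 2

Decomposition 1: common = {AuthID}, closure = {PubID, PName, Price, AuthID, AName} → lossless.
Decomposition 2: common = {Price}, closure = {Price} → lossy.
Decomposition 3: common = {PubID, AuthID, AName}, closure = {PubID, PName, Price, AuthID, AName} → lossless.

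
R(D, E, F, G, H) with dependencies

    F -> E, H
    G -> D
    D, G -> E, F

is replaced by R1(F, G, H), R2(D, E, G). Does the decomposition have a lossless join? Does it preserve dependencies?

Lossless test: (G)⁺ = {D, E, F, G, H}, which contains all of one fragment — lossless.
Dependency preservation: the restricted closure of {F} across the fragments never reaches {E, H}, so F → E, H cannot be enforced without a join — not preserved.

lossless but not dependency-preserving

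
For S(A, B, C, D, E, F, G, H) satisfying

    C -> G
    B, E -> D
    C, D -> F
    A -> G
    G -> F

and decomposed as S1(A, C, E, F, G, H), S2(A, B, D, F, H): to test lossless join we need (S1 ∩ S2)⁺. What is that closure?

S1 ∩ S2 = {A, F, H}.
A → G applies, adding G
Closure: {A, F, G, H}.

A, F, G, H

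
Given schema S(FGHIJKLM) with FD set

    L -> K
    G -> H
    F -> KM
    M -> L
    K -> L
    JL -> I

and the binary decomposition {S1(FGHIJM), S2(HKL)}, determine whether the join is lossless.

Common attributes: S1 ∩ S2 = {H}.
No dependency enlarges {H}, so (H)⁺ = {H}.
The closure contains neither all of S1 = {FGHIJM} nor all of S2 = {HKL}, so the common attributes are not a superkey of either fragment. The join is lossy.

No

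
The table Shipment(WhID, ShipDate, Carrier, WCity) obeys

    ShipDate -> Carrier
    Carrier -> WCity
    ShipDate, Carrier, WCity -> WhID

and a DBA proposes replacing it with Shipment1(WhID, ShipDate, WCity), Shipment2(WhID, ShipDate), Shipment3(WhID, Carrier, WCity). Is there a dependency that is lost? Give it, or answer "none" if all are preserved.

ShipDate -> Carrier

Check ShipDate → Carrier: no single fragment contains all of {ShipDate, Carrier}, and the restricted closure of {ShipDate} across the fragments never reaches {Carrier}.
Carrier → WCity is preserved.
ShipDate, Carrier, WCity → WhID is preserved.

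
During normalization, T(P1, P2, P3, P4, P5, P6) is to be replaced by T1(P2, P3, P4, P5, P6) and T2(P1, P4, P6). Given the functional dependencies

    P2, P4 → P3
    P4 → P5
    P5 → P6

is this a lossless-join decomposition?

Common attributes: T1 ∩ T2 = {P4, P6}.
Closure of {P4, P6}: P4 → P5 applies, adding P5. So (P4, P6)⁺ = {P4, P5, P6}.
The closure contains neither all of T1 = {P2, P3, P4, P5, P6} nor all of T2 = {P1, P4, P6}, so the common attributes are not a superkey of either fragment. The join is lossy.

No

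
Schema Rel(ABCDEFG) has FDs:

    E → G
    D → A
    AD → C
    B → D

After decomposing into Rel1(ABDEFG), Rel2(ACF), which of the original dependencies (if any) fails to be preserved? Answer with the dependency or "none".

Check AD → C: no single fragment contains all of {ACD}, and the restricted closure of {AD} across the fragments never reaches {C}.
E → G is preserved.
D → A is preserved.
B → D is preserved.

AD → C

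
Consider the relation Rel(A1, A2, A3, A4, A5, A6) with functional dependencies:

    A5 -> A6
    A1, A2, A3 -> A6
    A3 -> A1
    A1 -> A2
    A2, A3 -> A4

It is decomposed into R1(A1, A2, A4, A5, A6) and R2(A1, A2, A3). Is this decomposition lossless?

Common attributes: R1 ∩ R2 = {A1, A2}.
No dependency enlarges {A1, A2}, so (A1, A2)⁺ = {A1, A2}.
The closure contains neither all of R1 = {A1, A2, A4, A5, A6} nor all of R2 = {A1, A2, A3}, so the common attributes are not a superkey of either fragment. The join is lossy.

No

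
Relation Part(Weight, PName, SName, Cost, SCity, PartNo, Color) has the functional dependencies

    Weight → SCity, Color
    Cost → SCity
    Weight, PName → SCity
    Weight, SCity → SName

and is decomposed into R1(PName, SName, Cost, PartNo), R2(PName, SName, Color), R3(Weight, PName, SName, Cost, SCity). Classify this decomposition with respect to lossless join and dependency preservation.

Lossless test (chase): Rows 1 and 3 agree on Cost; apply Cost→SCity and equate their SCity entries. No row becomes fully distinguished — the join is lossy.
Dependency preservation: the restricted closure of {Weight} across the fragments never reaches {SCity, Color}, so Weight → SCity, Color cannot be enforced without a join — not preserved.

lossy and not dependency-preserving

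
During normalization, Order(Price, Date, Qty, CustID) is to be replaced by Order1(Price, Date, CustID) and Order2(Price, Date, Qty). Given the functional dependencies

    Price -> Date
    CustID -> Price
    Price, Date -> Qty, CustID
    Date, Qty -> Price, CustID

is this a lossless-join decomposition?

Yes

Common attributes: Order1 ∩ Order2 = {Price, Date}.
Closure of {Price, Date}: Price, Date → Qty, CustID applies, adding Qty, CustID. So (Price, Date)⁺ = {Price, Date, Qty, CustID}.
This closure contains every attribute of Order1, so Order1 ∩ Order2 → Order1. The join is lossless.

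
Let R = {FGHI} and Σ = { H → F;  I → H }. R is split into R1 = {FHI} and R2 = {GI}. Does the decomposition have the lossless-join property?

Yes

Common attributes: R1 ∩ R2 = {I}.
Closure of {I}: I → H applies, adding H; H → F applies, adding F. So (I)⁺ = {FHI}.
This closure contains every attribute of R1, so R1 ∩ R2 → R1. The join is lossless.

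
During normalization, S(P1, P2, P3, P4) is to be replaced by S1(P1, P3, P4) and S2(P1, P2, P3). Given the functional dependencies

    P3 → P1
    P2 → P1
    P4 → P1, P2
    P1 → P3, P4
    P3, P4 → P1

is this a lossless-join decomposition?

Common attributes: S1 ∩ S2 = {P1, P3}.
Closure of {P1, P3}: P1 → P3, P4 applies, adding P4; P4 → P1, P2 applies, adding P2. So (P1, P3)⁺ = {P1, P2, P3, P4}.
This closure contains every attribute of S1, so S1 ∩ S2 → S1. The join is lossless.

Yes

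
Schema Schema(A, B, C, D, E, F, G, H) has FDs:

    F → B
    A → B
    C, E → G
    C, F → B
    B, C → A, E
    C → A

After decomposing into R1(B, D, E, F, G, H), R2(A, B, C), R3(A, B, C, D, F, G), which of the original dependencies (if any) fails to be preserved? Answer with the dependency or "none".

B, C → A, E

Check B, C → A, E: no single fragment contains all of {A, B, C, E}, and the restricted closure of {B, C} across the fragments never reaches {A, E}.
F → B is preserved.
A → B is preserved.
C, E → G is preserved.
C, F → B is preserved.
C → A is preserved.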